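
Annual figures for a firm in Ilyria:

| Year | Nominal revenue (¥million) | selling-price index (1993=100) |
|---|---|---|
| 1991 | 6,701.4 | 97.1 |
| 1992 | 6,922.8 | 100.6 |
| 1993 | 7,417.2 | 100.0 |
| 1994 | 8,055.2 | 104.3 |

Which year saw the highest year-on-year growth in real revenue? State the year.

1992: real = 6922.8/1.006 = 6881.51; growth vs 1991 (6901.54) = -0.29%.
1993: real = 7417.2/1.000 = 7417.20; growth vs 1992 (6881.51) = 7.78%.
1994: real = 8055.2/1.043 = 7723.11; growth vs 1993 (7417.20) = 4.12%.

1993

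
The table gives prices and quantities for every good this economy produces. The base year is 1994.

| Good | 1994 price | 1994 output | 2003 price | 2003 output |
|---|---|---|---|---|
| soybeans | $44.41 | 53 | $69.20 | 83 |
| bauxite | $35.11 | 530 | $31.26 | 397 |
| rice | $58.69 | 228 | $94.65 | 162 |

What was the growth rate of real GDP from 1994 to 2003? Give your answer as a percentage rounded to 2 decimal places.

-21.00%

Real GDP 1994 = Nominal GDP 1994 = 44.41·53 + 35.11·530 + 58.69·228 = 34343.35.
Real GDP 2003 (at 1994 prices) = 44.41·83 + 35.11·397 + 58.69·162 = 27132.48.
Real growth = 27132.48/34343.35 − 1 = -0.2100.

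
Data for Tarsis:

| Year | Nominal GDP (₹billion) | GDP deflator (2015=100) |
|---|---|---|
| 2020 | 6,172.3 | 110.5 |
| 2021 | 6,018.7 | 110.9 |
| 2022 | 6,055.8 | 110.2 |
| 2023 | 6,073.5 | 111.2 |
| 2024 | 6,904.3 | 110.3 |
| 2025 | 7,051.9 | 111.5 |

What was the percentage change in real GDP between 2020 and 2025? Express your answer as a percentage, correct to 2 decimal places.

13.23%

Real GDP 2020 = 6172.3/1.105 = 5585.79.
Real GDP 2025 = 7051.9/1.115 = 6324.57.
Change = 6324.57/5585.79 − 1 = 0.1323.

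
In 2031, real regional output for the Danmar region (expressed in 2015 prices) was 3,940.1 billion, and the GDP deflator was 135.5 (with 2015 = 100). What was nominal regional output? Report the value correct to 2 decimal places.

Nominal regional output = Real × (GDP deflator/100) = 3940.1 × 1.355 = 5338.84.

5,338.84 billion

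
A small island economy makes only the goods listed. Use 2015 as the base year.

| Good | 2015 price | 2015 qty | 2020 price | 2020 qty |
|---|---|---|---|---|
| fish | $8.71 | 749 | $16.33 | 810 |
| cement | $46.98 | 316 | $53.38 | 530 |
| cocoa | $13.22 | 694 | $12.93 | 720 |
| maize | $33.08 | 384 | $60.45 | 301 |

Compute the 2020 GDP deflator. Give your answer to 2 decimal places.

134.21

Nominal GDP 2020 = 16.33·810 + 53.38·530 + 12.93·720 + 60.45·301 = 69023.75.
Real GDP 2020 (at 2015 prices) = 8.71·810 + 46.98·530 + 13.22·720 + 33.08·301 = 51429.98.
Deflator = Nominal/Real × 100 = 69023.75/51429.98 × 100 = 134.209.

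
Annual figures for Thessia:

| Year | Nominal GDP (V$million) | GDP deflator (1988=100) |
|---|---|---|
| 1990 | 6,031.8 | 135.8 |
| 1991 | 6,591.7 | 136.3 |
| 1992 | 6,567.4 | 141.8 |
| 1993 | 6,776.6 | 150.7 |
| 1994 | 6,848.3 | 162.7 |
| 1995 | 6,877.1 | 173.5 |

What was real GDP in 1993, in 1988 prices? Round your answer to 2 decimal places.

Real GDP 1993 = 6776.6 / 1.507 = 4496.75.

V$4,496.75 million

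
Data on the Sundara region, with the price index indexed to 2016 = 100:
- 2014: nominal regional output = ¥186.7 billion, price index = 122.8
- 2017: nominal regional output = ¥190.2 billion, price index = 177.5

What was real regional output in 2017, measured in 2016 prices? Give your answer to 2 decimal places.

Real regional output = Nominal / (price index/100) = 190.2 / 1.775 = 107.15.

¥107.15 billion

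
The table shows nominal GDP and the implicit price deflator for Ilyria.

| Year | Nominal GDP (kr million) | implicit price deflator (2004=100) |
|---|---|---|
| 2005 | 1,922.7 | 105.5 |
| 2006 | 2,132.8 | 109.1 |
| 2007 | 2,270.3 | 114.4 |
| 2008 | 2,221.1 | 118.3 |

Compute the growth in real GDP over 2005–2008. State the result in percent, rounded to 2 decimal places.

Real GDP 2005 = 1922.7/1.055 = 1822.46.
Real GDP 2008 = 2221.1/1.183 = 1877.51.
Change = 1877.51/1822.46 − 1 = 0.0302.

3.02%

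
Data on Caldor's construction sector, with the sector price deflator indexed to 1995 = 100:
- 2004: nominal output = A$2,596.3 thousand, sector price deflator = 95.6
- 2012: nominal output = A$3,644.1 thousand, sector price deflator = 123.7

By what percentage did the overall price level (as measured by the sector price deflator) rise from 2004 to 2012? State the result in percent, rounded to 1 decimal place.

29.4%

Price-level change = 123.7 / 95.6 − 1 = 0.2939.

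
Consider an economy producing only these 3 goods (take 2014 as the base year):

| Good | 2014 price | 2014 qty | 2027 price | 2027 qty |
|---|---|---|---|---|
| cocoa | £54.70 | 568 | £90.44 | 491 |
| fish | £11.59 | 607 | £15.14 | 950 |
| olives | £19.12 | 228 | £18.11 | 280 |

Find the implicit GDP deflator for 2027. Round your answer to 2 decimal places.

147.75

Nominal GDP 2027 = 90.44·491 + 15.14·950 + 18.11·280 = 63859.84.
Real GDP 2027 (at 2014 prices) = 54.70·491 + 11.59·950 + 19.12·280 = 43221.80.
Deflator = Nominal/Real × 100 = 63859.84/43221.80 × 100 = 147.749.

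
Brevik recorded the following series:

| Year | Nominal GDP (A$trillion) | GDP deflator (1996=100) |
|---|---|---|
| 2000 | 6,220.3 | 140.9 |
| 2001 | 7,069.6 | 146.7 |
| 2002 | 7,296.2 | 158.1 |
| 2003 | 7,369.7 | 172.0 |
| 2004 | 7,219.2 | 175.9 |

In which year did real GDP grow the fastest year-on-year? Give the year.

2001: real = 7069.6/1.467 = 4819.09; growth vs 2000 (4414.69) = 9.16%.
2002: real = 7296.2/1.581 = 4614.93; growth vs 2001 (4819.09) = -4.24%.
2003: real = 7369.7/1.720 = 4284.71; growth vs 2002 (4614.93) = -7.16%.
2004: real = 7219.2/1.759 = 4104.15; growth vs 2003 (4284.71) = -4.21%.

2001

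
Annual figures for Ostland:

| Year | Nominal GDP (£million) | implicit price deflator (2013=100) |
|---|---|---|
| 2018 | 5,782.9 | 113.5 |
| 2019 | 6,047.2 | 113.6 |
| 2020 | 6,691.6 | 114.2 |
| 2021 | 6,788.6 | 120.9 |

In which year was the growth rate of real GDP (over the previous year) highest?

2020

2019: real = 6047.2/1.136 = 5323.24; growth vs 2018 (5095.07) = 4.48%.
2020: real = 6691.6/1.142 = 5859.54; growth vs 2019 (5323.24) = 10.07%.
2021: real = 6788.6/1.209 = 5615.05; growth vs 2020 (5859.54) = -4.17%.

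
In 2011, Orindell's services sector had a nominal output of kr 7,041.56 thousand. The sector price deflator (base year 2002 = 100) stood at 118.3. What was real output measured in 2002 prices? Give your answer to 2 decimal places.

kr 5,952.29 thousand

Real output = Nominal / (sector price deflator/100) = 7041.56 / 1.183 = 5952.29.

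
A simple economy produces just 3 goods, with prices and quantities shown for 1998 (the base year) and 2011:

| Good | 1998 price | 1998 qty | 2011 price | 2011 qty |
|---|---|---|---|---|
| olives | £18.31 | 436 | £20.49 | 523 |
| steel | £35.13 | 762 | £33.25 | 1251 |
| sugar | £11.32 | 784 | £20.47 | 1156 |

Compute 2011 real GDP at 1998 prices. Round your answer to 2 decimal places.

£66609.68

Real GDP 2011 = Σ (p_1998 × q_2011) = 18.31·523 + 35.13·1251 + 11.32·1156 = 66609.68.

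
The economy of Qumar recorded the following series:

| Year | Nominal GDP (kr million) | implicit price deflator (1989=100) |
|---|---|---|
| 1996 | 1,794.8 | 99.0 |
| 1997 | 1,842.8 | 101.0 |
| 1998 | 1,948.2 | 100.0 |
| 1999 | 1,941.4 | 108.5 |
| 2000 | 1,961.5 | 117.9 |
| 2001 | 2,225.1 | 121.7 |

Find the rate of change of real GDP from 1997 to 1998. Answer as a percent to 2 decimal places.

Real GDP 1997 = 1842.8/1.010 = 1824.55.
Real GDP 1998 = 1948.2/1.000 = 1948.20.
Change = 1948.20/1824.55 − 1 = 0.0678.

6.78%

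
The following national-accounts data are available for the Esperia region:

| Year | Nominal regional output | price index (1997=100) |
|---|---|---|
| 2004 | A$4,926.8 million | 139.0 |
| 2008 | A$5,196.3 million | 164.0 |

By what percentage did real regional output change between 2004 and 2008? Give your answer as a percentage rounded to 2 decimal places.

-10.61%

Real regional output 2004 = 4926.8 / 1.390 = 3544.46.
Real regional output 2008 = 5196.3 / 1.640 = 3168.48.
Real growth = 3168.48 / 3544.46 − 1 = -0.1061.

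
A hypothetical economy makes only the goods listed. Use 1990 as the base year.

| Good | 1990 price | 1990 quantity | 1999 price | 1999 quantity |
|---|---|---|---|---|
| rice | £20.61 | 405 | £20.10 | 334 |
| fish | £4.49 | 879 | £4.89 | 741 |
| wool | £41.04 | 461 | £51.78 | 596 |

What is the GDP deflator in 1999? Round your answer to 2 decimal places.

Nominal GDP 1999 = 20.10·334 + 4.89·741 + 51.78·596 = 41197.77.
Real GDP 1999 (at 1990 prices) = 20.61·334 + 4.49·741 + 41.04·596 = 34670.67.
Deflator = Nominal/Real × 100 = 41197.77/34670.67 × 100 = 118.826.

118.83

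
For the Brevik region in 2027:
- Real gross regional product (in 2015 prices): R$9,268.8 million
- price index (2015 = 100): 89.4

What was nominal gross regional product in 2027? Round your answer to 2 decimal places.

Nominal gross regional product = Real × (price index/100) = 9268.8 × 0.894 = 8286.31.

R$8,286.31 million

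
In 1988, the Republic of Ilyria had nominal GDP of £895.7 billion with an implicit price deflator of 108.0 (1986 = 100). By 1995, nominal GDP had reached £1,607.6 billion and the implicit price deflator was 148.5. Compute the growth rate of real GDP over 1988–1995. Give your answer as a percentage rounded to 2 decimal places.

Real GDP 1988 = 895.7 / 1.080 = 829.35.
Real GDP 1995 = 1607.6 / 1.485 = 1082.56.
Real growth = 1082.56 / 829.35 − 1 = 0.3053.

30.53%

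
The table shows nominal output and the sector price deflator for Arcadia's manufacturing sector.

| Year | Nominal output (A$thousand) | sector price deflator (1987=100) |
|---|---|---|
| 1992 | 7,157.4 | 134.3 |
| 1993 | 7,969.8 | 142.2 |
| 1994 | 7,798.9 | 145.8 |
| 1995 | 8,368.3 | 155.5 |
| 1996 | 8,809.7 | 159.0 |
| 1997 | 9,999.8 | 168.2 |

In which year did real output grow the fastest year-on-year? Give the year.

1993: real = 7969.8/1.422 = 5604.64; growth vs 1992 (5329.41) = 5.16%.
1994: real = 7798.9/1.458 = 5349.04; growth vs 1993 (5604.64) = -4.56%.
1995: real = 8368.3/1.555 = 5381.54; growth vs 1994 (5349.04) = 0.61%.
1996: real = 8809.7/1.590 = 5540.69; growth vs 1995 (5381.54) = 2.96%.
1997: real = 9999.8/1.682 = 5945.18; growth vs 1996 (5540.69) = 7.30%.

1997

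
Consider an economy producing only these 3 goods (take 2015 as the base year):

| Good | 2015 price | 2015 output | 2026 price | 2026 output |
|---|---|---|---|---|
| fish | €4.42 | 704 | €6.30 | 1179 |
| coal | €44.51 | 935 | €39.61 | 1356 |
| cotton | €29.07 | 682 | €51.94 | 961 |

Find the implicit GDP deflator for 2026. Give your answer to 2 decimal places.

118.77

Nominal GDP 2026 = 6.30·1179 + 39.61·1356 + 51.94·961 = 111053.20.
Real GDP 2026 (at 2015 prices) = 4.42·1179 + 44.51·1356 + 29.07·961 = 93503.01.
Deflator = Nominal/Real × 100 = 111053.20/93503.01 × 100 = 118.770.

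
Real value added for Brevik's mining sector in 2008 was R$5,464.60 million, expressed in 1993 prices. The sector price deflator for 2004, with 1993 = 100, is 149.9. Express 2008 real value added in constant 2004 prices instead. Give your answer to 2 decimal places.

R$8,191.44 million

Real value added in 2004 prices = Real value added in 1993 prices × (P_2004/P_1993) = 5464.60 × 1.499 = 8191.44.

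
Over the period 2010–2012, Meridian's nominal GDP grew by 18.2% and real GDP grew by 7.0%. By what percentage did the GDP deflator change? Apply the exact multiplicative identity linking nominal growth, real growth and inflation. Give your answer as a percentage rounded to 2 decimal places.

(1 + g_nom) = (1 + g_real)(1 + π), so π = 1.1820 / 1.0700 − 1 = 0.10467.

10.47%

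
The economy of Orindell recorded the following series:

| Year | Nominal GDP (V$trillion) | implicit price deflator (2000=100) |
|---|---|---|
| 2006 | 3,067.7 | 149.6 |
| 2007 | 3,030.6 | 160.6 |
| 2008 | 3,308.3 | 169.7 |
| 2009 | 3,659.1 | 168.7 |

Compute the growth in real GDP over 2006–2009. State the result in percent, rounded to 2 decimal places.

Real GDP 2006 = 3067.7/1.496 = 2050.60.
Real GDP 2009 = 3659.1/1.687 = 2169.00.
Change = 2169.00/2050.60 − 1 = 0.0577.

5.77%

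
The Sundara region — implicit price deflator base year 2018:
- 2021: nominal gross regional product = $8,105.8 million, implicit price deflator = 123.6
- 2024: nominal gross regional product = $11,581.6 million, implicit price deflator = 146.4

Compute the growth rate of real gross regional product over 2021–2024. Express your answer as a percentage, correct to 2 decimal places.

20.63%

Real gross regional product 2021 = 8105.8 / 1.236 = 6558.09.
Real gross regional product 2024 = 11581.6 / 1.464 = 7910.93.
Real growth = 7910.93 / 6558.09 − 1 = 0.2063.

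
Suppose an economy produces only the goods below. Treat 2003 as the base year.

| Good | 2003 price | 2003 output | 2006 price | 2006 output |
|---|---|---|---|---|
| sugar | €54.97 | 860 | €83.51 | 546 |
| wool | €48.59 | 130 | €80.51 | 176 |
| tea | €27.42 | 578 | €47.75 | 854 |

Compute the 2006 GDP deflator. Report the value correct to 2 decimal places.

Nominal GDP 2006 = 83.51·546 + 80.51·176 + 47.75·854 = 100544.72.
Real GDP 2006 (at 2003 prices) = 54.97·546 + 48.59·176 + 27.42·854 = 61982.14.
Deflator = Nominal/Real × 100 = 100544.72/61982.14 × 100 = 162.216.

162.22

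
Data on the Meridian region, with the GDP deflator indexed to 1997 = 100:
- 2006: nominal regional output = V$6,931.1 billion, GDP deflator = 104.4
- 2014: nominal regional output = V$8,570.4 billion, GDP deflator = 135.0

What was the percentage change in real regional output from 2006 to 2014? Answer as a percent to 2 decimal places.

-4.38%

Deflate each year: 2006 → 6931.1/1.044 = 6638.98; 2014 → 8570.4/1.350 = 6348.44.
So real regional output changed by 6348.44/6638.98 − 1 = -0.0438, i.e. -4.38%.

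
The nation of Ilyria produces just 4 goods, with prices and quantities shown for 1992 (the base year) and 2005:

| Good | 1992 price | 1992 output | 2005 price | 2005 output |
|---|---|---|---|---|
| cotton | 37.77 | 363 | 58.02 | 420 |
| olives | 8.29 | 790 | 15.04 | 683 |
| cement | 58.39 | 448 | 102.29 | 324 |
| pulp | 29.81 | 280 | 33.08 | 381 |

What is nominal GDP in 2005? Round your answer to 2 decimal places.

Nominal GDP 2005 = Σ (p_2005 × q_2005) = 58.02·420 + 15.04·683 + 102.29·324 + 33.08·381 = 80386.16.

80386.16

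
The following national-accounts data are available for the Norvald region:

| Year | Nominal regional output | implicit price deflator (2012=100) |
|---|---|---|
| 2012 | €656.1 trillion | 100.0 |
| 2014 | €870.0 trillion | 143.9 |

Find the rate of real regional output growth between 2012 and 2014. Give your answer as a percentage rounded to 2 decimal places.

-7.85%

Deflate each year: 2012 → 656.1/1.000 = 656.10; 2014 → 870.0/1.439 = 604.59.
So real regional output changed by 604.59/656.10 − 1 = -0.0785, i.e. -7.85%.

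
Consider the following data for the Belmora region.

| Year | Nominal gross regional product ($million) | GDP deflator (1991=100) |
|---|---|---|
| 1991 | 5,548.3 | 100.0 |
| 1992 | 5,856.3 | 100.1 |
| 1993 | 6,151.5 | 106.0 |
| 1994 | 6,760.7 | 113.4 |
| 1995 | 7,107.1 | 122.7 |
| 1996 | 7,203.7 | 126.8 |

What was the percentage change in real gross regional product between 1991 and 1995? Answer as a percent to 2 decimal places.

Real gross regional product 1991 = 5548.3/1.000 = 5548.30.
Real gross regional product 1995 = 7107.1/1.227 = 5792.26.
Change = 5792.26/5548.30 − 1 = 0.0440.

4.40%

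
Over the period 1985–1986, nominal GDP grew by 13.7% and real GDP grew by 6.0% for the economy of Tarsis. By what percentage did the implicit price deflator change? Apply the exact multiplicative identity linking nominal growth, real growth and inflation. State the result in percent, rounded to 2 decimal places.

7.26%

(1 + g_nom) = (1 + g_real)(1 + π), so π = 1.1370 / 1.0600 − 1 = 0.07264.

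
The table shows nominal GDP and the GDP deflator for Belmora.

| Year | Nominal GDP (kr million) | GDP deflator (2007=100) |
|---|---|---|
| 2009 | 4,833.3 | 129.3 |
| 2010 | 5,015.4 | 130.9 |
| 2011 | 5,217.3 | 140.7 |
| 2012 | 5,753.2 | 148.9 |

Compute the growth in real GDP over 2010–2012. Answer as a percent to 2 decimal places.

Real GDP 2010 = 5015.4/1.309 = 3831.47.
Real GDP 2012 = 5753.2/1.489 = 3863.80.
Change = 3863.80/3831.47 − 1 = 0.0084.

0.84%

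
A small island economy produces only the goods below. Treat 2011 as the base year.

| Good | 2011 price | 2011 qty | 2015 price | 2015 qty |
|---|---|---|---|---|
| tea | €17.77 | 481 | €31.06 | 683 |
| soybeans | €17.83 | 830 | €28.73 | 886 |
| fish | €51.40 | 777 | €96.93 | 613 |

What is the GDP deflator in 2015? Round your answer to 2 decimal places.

Nominal GDP 2015 = 31.06·683 + 28.73·886 + 96.93·613 = 106086.85.
Real GDP 2015 (at 2011 prices) = 17.77·683 + 17.83·886 + 51.40·613 = 59442.49.
Deflator = Nominal/Real × 100 = 106086.85/59442.49 × 100 = 178.470.

178.47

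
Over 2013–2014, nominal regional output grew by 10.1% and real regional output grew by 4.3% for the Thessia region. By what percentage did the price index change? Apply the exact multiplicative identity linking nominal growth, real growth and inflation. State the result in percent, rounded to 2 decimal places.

(1 + g_nom) = (1 + g_real)(1 + π), so π = 1.1010 / 1.0430 − 1 = 0.05561.

5.56%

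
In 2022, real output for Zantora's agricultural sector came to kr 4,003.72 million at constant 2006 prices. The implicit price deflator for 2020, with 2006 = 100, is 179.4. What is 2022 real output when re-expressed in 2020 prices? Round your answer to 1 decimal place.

kr 7,182.7 million

Real output in 2020 prices = Real output in 2006 prices × (P_2020/P_2006) = 4003.72 × 1.794 = 7182.67.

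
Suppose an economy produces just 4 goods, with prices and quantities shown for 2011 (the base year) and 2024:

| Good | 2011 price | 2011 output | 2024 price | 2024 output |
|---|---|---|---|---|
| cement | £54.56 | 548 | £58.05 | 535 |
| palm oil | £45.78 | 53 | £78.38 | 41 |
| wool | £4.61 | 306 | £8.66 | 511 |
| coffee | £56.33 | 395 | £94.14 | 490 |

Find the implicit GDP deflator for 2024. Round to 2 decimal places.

139.00

Nominal GDP 2024 = 58.05·535 + 78.38·41 + 8.66·511 + 94.14·490 = 84824.19.
Real GDP 2024 (at 2011 prices) = 54.56·535 + 45.78·41 + 4.61·511 + 56.33·490 = 61023.99.
Deflator = Nominal/Real × 100 = 84824.19/61023.99 × 100 = 139.001.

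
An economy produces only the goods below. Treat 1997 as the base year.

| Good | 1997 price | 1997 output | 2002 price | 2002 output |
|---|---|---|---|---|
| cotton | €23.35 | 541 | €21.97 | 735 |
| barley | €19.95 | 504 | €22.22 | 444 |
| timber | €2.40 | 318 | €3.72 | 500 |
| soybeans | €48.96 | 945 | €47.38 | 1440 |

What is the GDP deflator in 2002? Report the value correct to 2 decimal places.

Nominal GDP 2002 = 21.97·735 + 22.22·444 + 3.72·500 + 47.38·1440 = 96100.83.
Real GDP 2002 (at 1997 prices) = 23.35·735 + 19.95·444 + 2.40·500 + 48.96·1440 = 97722.45.
Deflator = Nominal/Real × 100 = 96100.83/97722.45 × 100 = 98.341.

98.34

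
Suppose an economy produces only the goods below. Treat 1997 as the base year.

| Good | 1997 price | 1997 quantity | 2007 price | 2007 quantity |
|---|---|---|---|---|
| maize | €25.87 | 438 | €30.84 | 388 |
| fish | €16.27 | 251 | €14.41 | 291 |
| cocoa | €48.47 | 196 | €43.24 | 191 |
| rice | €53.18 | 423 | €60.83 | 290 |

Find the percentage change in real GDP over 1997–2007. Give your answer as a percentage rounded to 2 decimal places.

-16.79%

Real GDP 1997 = Nominal GDP 1997 = 25.87·438 + 16.27·251 + 48.47·196 + 53.18·423 = 47410.09.
Real GDP 2007 (at 1997 prices) = 25.87·388 + 16.27·291 + 48.47·191 + 53.18·290 = 39452.10.
Real growth = 39452.10/47410.09 − 1 = -0.1679.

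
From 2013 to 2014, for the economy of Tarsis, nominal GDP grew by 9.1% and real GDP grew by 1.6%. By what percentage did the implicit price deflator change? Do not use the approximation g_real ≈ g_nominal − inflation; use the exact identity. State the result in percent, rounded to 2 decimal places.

(1 + g_nom) = (1 + g_real)(1 + π), so π = 1.0910 / 1.0160 − 1 = 0.07382.

7.38%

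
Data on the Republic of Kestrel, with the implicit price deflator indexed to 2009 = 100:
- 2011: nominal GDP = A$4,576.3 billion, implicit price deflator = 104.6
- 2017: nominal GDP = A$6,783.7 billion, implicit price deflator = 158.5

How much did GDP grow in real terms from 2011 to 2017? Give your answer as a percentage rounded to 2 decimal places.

Real GDP 2011 = 4576.3 / 1.046 = 4375.05.
Real GDP 2017 = 6783.7 / 1.585 = 4279.94.
Real growth = 4279.94 / 4375.05 − 1 = -0.0217.

-2.17%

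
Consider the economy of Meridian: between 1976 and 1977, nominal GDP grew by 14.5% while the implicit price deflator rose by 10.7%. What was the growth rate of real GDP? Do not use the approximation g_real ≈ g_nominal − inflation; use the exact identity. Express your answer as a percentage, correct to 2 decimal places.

(1 + g_nom) = (1 + g_real)(1 + π), so g_real = 1.1450 / 1.1070 − 1 = 0.03433.

3.43%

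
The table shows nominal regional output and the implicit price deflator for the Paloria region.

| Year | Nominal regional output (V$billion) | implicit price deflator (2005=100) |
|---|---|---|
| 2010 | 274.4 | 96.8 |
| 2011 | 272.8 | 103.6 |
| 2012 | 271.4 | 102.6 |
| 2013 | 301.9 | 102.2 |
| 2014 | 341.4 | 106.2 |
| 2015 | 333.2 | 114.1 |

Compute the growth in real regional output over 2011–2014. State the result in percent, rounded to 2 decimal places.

Real regional output 2011 = 272.8/1.036 = 263.32.
Real regional output 2014 = 341.4/1.062 = 321.47.
Change = 321.47/263.32 − 1 = 0.2208.

22.08%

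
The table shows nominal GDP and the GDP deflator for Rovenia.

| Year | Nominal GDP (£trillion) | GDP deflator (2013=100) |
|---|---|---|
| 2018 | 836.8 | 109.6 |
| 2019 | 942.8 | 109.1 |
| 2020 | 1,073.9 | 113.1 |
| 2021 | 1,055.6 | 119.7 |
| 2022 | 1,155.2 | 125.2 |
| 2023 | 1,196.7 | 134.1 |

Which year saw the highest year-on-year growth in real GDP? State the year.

2019

2019: real = 942.8/1.091 = 864.16; growth vs 2018 (763.50) = 13.18%.
2020: real = 1073.9/1.131 = 949.51; growth vs 2019 (864.16) = 9.88%.
2021: real = 1055.6/1.197 = 881.87; growth vs 2020 (949.51) = -7.12%.
2022: real = 1155.2/1.252 = 922.68; growth vs 2021 (881.87) = 4.63%.
2023: real = 1196.7/1.341 = 892.39; growth vs 2022 (922.68) = -3.28%.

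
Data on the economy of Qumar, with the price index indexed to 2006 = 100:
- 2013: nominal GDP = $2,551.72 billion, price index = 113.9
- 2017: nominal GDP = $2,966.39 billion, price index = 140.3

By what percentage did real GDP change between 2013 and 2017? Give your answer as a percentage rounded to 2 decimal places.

-5.62%

Deflate each year: 2013 → 2551.72/1.139 = 2240.32; 2017 → 2966.39/1.403 = 2114.32.
So real GDP changed by 2114.32/2240.32 − 1 = -0.0562, i.e. -5.62%.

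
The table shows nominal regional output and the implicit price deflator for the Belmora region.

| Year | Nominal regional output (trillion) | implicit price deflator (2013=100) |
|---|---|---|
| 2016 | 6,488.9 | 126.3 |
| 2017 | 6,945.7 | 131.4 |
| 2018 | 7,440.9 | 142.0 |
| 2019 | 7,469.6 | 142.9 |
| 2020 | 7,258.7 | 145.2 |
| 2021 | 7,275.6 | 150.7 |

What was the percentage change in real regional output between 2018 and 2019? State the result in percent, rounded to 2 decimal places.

-0.25%

Real regional output 2018 = 7440.9/1.420 = 5240.07.
Real regional output 2019 = 7469.6/1.429 = 5227.15.
Change = 5227.15/5240.07 − 1 = -0.0025.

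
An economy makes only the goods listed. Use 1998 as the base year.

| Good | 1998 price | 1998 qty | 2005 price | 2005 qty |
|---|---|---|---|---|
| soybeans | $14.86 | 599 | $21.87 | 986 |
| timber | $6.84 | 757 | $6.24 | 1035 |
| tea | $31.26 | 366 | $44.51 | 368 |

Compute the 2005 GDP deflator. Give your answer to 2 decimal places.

Nominal GDP 2005 = 21.87·986 + 6.24·1035 + 44.51·368 = 44401.90.
Real GDP 2005 (at 1998 prices) = 14.86·986 + 6.84·1035 + 31.26·368 = 33235.04.
Deflator = Nominal/Real × 100 = 44401.90/33235.04 × 100 = 133.600.

133.60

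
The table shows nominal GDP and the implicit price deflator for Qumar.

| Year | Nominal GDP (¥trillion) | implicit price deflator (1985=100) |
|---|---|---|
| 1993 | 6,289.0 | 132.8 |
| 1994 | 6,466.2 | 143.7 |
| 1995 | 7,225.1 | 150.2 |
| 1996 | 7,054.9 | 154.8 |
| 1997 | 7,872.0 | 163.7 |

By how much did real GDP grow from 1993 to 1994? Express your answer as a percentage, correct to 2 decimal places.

Real GDP 1993 = 6289.0/1.328 = 4735.69.
Real GDP 1994 = 6466.2/1.437 = 4499.79.
Change = 4499.79/4735.69 − 1 = -0.0498.

-4.98%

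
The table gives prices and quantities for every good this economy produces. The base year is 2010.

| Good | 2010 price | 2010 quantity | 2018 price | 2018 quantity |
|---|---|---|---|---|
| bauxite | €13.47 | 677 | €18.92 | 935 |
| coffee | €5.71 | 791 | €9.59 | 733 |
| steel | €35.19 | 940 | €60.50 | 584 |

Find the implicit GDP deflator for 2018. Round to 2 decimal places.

Nominal GDP 2018 = 18.92·935 + 9.59·733 + 60.50·584 = 60051.67.
Real GDP 2018 (at 2010 prices) = 13.47·935 + 5.71·733 + 35.19·584 = 37330.84.
Deflator = Nominal/Real × 100 = 60051.67/37330.84 × 100 = 160.863.

160.86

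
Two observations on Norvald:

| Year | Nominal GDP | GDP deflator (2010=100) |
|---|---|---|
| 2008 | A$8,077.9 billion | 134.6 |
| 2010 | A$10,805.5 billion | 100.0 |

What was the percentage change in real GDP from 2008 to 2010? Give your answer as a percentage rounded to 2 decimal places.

80.05%

Deflate each year: 2008 → 8077.9/1.346 = 6001.41; 2010 → 10805.5/1.000 = 10805.50.
So real GDP changed by 10805.50/6001.41 − 1 = 0.8005, i.e. 80.05%.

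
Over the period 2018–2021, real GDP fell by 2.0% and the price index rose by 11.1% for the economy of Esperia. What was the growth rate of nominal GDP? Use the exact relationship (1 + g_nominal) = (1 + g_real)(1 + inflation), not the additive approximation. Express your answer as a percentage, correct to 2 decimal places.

(1 + g_nom) = (1 + g_real)(1 + π) = 0.9800 × 1.1110 = 1.08878.

8.88%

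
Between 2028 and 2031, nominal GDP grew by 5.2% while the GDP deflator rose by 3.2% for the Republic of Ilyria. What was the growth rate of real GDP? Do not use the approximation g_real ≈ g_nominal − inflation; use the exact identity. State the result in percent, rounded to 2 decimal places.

1.94%

(1 + g_nom) = (1 + g_real)(1 + π), so g_real = 1.0520 / 1.0320 − 1 = 0.01938.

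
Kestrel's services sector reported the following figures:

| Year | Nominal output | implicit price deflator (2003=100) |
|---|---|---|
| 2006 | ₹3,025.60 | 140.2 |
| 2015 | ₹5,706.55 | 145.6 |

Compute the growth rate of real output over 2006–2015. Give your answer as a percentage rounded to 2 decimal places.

Real output 2006 = 3025.60 / 1.402 = 2158.06.
Real output 2015 = 5706.55 / 1.456 = 3919.33.
Real growth = 3919.33 / 2158.06 − 1 = 0.8161.

81.61%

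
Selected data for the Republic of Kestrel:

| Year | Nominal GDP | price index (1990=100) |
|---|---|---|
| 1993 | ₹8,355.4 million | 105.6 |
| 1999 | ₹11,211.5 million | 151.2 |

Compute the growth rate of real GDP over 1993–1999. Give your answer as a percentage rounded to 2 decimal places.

Deflate each year: 1993 → 8355.4/1.056 = 7912.31; 1999 → 11211.5/1.512 = 7415.01.
So real GDP changed by 7415.01/7912.31 − 1 = -0.0629, i.e. -6.29%.

-6.29%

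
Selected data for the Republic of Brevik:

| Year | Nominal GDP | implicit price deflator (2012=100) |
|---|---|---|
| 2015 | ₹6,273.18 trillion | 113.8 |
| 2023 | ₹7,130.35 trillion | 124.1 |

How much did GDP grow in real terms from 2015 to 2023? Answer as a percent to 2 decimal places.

Deflate each year: 2015 → 6273.18/1.138 = 5512.46; 2023 → 7130.35/1.241 = 5745.65.
So real GDP changed by 5745.65/5512.46 − 1 = 0.0423, i.e. 4.23%.

4.23%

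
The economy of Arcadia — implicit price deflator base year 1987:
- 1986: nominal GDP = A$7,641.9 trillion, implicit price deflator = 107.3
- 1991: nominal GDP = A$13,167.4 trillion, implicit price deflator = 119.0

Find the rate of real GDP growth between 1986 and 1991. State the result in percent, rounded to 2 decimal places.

Deflate each year: 1986 → 7641.9/1.073 = 7121.99; 1991 → 13167.4/1.190 = 11065.04.
So real GDP changed by 11065.04/7121.99 − 1 = 0.5536, i.e. 55.36%.

55.36%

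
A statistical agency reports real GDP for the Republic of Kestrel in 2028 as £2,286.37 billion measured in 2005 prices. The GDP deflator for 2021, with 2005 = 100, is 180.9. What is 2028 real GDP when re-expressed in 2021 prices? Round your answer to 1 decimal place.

£4,136.0 billion

Real GDP in 2021 prices = Real GDP in 2005 prices × (P_2021/P_2005) = 2286.37 × 1.809 = 4136.04.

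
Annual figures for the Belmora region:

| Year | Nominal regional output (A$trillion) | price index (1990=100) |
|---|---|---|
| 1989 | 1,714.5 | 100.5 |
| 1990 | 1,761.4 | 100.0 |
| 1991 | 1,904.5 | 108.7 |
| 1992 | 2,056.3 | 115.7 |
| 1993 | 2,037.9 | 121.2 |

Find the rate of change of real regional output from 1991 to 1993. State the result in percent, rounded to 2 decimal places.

Real regional output 1991 = 1904.5/1.087 = 1752.07.
Real regional output 1993 = 2037.9/1.212 = 1681.44.
Change = 1681.44/1752.07 − 1 = -0.0403.

-4.03%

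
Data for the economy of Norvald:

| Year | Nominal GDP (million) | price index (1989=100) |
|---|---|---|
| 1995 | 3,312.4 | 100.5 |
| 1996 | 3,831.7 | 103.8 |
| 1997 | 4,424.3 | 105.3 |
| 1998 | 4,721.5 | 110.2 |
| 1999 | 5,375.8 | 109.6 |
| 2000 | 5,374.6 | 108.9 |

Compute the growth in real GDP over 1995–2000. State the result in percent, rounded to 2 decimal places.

Real GDP 1995 = 3312.4/1.005 = 3295.92.
Real GDP 2000 = 5374.6/1.089 = 4935.35.
Change = 4935.35/3295.92 − 1 = 0.4974.

49.74%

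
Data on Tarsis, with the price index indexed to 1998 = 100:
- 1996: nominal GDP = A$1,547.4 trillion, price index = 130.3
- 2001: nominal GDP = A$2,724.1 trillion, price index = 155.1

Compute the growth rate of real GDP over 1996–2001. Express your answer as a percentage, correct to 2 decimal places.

47.89%

Deflate each year: 1996 → 1547.4/1.303 = 1187.57; 2001 → 2724.1/1.551 = 1756.35.
So real GDP changed by 1756.35/1187.57 − 1 = 0.4789, i.e. 47.89%.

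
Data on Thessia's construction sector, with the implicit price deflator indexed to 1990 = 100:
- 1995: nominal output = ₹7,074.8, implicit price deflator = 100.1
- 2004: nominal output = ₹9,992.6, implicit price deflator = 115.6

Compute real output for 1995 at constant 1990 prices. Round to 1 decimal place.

Real output = Nominal / (implicit price deflator/100) = 7074.8 / 1.001 = 7067.73.

₹7,067.7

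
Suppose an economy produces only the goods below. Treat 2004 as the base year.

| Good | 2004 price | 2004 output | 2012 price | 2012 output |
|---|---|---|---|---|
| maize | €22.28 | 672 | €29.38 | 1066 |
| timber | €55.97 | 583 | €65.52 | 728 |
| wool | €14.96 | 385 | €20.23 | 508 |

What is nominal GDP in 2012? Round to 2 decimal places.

€89294.48

Nominal GDP 2012 = Σ (p_2012 × q_2012) = 29.38·1066 + 65.52·728 + 20.23·508 = 89294.48.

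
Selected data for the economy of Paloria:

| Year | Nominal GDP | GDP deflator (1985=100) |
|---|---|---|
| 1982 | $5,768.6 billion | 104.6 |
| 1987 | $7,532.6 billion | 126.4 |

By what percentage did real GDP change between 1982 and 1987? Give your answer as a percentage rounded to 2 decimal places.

8.06%

Deflate each year: 1982 → 5768.6/1.046 = 5514.91; 1987 → 7532.6/1.264 = 5959.34.
So real GDP changed by 5959.34/5514.91 − 1 = 0.0806, i.e. 8.06%.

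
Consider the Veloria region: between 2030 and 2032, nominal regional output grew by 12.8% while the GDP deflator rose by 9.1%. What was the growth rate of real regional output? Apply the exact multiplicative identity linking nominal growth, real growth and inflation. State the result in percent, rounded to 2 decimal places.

(1 + g_nom) = (1 + g_real)(1 + π), so g_real = 1.1280 / 1.0910 − 1 = 0.03391.

3.39%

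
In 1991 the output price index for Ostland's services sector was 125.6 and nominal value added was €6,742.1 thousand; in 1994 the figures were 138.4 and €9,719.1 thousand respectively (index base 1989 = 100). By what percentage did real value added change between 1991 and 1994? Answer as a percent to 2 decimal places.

30.82%

Real value added 1991 = 6742.1 / 1.256 = 5367.91.
Real value added 1994 = 9719.1 / 1.384 = 7022.47.
Real growth = 7022.47 / 5367.91 − 1 = 0.3082.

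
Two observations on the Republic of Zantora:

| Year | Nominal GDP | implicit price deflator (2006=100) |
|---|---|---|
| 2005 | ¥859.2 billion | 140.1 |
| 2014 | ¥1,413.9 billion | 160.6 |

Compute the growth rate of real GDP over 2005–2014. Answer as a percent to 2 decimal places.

Deflate each year: 2005 → 859.2/1.401 = 613.28; 2014 → 1413.9/1.606 = 880.39.
So real GDP changed by 880.39/613.28 − 1 = 0.4355, i.e. 43.55%.

43.55%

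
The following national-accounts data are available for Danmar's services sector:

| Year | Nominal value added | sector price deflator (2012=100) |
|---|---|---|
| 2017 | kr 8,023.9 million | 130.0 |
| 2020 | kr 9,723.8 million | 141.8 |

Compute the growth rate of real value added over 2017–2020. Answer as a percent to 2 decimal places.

Deflate each year: 2017 → 8023.9/1.300 = 6172.23; 2020 → 9723.8/1.418 = 6857.40.
So real value added changed by 6857.40/6172.23 − 1 = 0.1110, i.e. 11.10%.

11.10%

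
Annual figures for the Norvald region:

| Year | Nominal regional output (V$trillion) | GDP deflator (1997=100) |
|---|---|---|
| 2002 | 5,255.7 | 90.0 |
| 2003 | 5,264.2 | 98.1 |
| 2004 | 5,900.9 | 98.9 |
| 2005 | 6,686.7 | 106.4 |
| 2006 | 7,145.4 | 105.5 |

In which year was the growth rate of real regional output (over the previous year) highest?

2004

2003: real = 5264.2/0.981 = 5366.16; growth vs 2002 (5839.67) = -8.11%.
2004: real = 5900.9/0.989 = 5966.53; growth vs 2003 (5366.16) = 11.19%.
2005: real = 6686.7/1.064 = 6284.49; growth vs 2004 (5966.53) = 5.33%.
2006: real = 7145.4/1.055 = 6772.89; growth vs 2005 (6284.49) = 7.77%.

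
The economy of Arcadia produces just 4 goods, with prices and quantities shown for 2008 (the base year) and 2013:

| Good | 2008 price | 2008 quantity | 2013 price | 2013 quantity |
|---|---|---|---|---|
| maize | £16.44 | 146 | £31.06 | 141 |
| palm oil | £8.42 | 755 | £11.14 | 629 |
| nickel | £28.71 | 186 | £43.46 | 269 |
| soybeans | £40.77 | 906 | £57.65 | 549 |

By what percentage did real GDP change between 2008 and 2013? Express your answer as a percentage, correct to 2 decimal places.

-26.09%

Real GDP 2008 = Nominal GDP 2008 = 16.44·146 + 8.42·755 + 28.71·186 + 40.77·906 = 51035.02.
Real GDP 2013 (at 2008 prices) = 16.44·141 + 8.42·629 + 28.71·269 + 40.77·549 = 37719.94.
Real growth = 37719.94/51035.02 − 1 = -0.2609.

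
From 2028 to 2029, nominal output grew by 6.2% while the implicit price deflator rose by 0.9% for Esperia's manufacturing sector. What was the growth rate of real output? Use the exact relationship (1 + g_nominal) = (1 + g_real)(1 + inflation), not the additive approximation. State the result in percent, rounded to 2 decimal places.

(1 + g_nom) = (1 + g_real)(1 + π), so g_real = 1.0620 / 1.0090 − 1 = 0.05253.

5.25%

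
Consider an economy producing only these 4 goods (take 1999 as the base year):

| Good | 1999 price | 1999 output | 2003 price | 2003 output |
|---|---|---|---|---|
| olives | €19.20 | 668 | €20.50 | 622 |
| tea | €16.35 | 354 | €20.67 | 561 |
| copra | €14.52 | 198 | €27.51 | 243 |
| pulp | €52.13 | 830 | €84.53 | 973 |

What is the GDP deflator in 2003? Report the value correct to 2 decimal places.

Nominal GDP 2003 = 20.50·622 + 20.67·561 + 27.51·243 + 84.53·973 = 113279.49.
Real GDP 2003 (at 1999 prices) = 19.20·622 + 16.35·561 + 14.52·243 + 52.13·973 = 75365.60.
Deflator = Nominal/Real × 100 = 113279.49/75365.60 × 100 = 150.307.

150.31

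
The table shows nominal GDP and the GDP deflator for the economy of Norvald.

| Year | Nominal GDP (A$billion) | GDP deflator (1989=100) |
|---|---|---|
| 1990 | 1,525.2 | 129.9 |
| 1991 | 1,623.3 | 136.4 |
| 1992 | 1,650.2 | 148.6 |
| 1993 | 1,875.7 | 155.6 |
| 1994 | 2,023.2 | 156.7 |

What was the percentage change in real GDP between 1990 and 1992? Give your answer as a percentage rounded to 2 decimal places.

Real GDP 1990 = 1525.2/1.299 = 1174.13.
Real GDP 1992 = 1650.2/1.486 = 1110.50.
Change = 1110.50/1174.13 − 1 = -0.0542.

-5.42%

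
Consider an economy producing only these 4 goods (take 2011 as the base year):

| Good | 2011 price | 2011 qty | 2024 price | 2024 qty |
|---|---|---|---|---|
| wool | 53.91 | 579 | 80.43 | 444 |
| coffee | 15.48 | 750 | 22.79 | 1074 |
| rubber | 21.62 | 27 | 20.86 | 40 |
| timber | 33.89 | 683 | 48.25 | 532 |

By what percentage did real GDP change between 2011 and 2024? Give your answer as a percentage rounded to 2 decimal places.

-10.67%

Real GDP 2011 = Nominal GDP 2011 = 53.91·579 + 15.48·750 + 21.62·27 + 33.89·683 = 66554.50.
Real GDP 2024 (at 2011 prices) = 53.91·444 + 15.48·1074 + 21.62·40 + 33.89·532 = 59455.84.
Real growth = 59455.84/66554.50 − 1 = -0.1067.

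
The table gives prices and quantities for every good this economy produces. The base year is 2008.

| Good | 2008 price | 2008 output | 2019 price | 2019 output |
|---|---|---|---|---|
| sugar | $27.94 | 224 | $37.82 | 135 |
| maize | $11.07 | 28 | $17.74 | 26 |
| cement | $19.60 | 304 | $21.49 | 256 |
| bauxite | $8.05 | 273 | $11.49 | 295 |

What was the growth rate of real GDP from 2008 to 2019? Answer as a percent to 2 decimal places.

Real GDP 2008 = Nominal GDP 2008 = 27.94·224 + 11.07·28 + 19.60·304 + 8.05·273 = 14724.57.
Real GDP 2019 (at 2008 prices) = 27.94·135 + 11.07·26 + 19.60·256 + 8.05·295 = 11452.07.
Real growth = 11452.07/14724.57 − 1 = -0.2222.

-22.22%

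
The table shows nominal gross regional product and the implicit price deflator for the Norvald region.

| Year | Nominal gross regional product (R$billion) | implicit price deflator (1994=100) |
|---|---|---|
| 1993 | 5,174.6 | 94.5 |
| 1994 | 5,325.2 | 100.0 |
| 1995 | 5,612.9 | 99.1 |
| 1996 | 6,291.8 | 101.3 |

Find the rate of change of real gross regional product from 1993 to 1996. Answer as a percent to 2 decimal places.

13.43%

Real gross regional product 1993 = 5174.6/0.945 = 5475.77.
Real gross regional product 1996 = 6291.8/1.013 = 6211.06.
Change = 6211.06/5475.77 − 1 = 0.1343.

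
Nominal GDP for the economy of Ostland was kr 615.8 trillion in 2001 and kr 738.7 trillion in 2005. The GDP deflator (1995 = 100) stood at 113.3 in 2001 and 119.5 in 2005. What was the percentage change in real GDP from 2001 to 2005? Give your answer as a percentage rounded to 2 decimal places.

13.73%

Real GDP 2001 = 615.8 / 1.133 = 543.51.
Real GDP 2005 = 738.7 / 1.195 = 618.16.
Real growth = 618.16 / 543.51 − 1 = 0.1373.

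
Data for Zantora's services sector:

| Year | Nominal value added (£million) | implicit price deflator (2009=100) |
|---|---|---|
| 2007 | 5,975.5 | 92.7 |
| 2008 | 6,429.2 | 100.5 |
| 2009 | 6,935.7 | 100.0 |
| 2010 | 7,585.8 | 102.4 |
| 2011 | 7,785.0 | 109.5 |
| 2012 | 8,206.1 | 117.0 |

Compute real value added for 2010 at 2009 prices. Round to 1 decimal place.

£7,408.0 million

Real value added 2010 = 7585.8 / 1.024 = 7408.01.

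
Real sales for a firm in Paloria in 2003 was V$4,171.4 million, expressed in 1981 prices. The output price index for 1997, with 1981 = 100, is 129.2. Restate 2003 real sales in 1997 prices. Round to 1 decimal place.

Real sales in 1997 prices = Real sales in 1981 prices × (P_1997/P_1981) = 4171.4 × 1.292 = 5389.45.

V$5,389.4 million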